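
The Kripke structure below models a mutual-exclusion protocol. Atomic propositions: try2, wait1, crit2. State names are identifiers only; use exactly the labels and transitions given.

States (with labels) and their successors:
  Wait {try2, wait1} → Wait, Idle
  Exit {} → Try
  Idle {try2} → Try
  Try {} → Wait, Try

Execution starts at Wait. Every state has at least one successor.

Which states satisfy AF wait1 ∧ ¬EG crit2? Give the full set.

States satisfying wait1: {Wait}.
States satisfying AF wait1: {Wait}.
States satisfying crit2: ∅.
States satisfying EG crit2: ∅.
States satisfying ¬EG crit2: {Wait, Exit, Idle, Try}.
States satisfying AF wait1 ∧ ¬EG crit2: {Wait}.

{Wait}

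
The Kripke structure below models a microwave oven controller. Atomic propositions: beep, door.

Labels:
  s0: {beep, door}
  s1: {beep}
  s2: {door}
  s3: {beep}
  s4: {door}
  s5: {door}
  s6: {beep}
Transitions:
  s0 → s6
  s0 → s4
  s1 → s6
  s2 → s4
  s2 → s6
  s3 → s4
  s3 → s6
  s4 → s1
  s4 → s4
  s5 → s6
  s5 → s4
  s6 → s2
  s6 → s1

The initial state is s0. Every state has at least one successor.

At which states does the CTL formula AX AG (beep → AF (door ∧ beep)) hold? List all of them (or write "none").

none

States satisfying AG (beep → AF (door ∧ beep)): ∅.
States satisfying AX AG (beep → AF (door ∧ beep)): ∅.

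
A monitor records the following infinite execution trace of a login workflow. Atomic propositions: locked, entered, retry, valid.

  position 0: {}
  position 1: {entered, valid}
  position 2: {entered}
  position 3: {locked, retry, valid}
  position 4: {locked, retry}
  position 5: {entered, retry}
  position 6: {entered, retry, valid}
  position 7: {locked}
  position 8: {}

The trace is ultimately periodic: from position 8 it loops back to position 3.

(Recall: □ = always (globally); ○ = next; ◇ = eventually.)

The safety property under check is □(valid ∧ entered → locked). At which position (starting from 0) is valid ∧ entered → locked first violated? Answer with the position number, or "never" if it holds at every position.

Check valid ∧ entered → locked at each position in order: 0 ✓.
At position 1 the labels are {entered, valid}, so valid ∧ entered → locked is false there. This is the first violation.

1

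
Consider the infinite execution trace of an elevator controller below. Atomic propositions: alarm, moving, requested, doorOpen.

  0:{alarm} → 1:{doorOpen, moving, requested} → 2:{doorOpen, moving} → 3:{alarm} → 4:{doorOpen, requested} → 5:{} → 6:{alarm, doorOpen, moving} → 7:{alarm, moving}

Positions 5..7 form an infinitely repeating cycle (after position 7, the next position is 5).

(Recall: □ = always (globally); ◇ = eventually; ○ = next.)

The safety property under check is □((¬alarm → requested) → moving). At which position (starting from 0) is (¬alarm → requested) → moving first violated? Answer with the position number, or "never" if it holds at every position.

0

At position 0 the labels are {alarm}, so (¬alarm → requested) → moving is false there. This is the first violation.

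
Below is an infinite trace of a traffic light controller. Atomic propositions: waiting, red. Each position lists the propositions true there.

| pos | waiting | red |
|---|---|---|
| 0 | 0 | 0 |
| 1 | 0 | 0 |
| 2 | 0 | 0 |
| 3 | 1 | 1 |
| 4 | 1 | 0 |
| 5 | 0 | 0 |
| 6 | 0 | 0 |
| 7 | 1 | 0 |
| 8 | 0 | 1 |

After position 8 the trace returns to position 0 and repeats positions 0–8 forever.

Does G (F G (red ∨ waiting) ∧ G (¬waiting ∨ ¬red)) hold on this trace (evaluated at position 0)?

Does not hold

F G (red ∨ waiting) ∧ G (¬waiting ∨ ¬red) must hold at every position from 0 onward. It fails at position 0, so G (F G (red ∨ waiting) ∧ G (¬waiting ∨ ¬red)) is false.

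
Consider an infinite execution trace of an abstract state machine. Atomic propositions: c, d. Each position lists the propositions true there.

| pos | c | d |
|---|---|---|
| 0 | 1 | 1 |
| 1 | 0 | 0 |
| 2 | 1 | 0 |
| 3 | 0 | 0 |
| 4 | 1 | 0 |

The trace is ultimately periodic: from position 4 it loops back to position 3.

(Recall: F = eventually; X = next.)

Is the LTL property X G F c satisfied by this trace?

Satisfied

The position after 0 is 1; G F c is true there.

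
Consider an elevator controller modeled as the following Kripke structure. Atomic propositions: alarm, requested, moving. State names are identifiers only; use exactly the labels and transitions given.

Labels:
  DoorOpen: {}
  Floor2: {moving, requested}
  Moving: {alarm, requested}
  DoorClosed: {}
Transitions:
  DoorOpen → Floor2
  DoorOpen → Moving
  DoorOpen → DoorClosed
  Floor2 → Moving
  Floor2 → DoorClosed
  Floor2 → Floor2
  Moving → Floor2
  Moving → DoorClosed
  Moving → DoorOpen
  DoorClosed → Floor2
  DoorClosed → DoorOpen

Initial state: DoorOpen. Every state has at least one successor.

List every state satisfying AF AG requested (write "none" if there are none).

States satisfying AG requested: ∅.
States satisfying AF AG requested: ∅.

none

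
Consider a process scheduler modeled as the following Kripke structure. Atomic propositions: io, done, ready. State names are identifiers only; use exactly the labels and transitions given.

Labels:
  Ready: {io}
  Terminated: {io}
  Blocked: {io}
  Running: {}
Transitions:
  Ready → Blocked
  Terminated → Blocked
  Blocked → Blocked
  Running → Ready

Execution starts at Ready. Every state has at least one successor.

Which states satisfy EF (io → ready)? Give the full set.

States satisfying io → ready: {Running}.
States satisfying EF (io → ready): {Running}.

{Running}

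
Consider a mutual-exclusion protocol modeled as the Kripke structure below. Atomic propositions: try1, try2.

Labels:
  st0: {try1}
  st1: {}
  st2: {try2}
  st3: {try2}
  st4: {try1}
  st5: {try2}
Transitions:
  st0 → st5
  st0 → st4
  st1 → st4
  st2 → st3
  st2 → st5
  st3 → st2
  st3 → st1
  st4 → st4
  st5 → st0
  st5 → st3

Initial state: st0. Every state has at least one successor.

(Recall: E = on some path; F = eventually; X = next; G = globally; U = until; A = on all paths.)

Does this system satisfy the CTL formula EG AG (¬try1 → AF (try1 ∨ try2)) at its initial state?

Yes

States satisfying AG (¬try1 → AF (try1 ∨ try2)): {st0, st1, st2, st3, st4, st5}.
States satisfying EG AG (¬try1 → AF (try1 ∨ try2)): {st0, st1, st2, st3, st4, st5}.
st0 ∈ Sat(EG AG (¬try1 → AF (try1 ∨ try2))).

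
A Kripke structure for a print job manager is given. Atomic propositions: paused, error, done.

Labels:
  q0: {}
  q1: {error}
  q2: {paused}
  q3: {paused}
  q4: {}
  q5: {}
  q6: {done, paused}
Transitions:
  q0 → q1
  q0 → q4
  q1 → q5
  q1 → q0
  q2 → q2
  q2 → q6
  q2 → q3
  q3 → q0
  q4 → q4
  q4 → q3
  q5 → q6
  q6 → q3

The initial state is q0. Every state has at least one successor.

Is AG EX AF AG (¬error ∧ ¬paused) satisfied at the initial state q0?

Violated

States satisfying EX AF AG (¬error ∧ ¬paused): ∅.
States satisfying AG EX AF AG (¬error ∧ ¬paused): ∅.
q0 is reachable from q0 and violates EX AF AG (¬error ∧ ¬paused), so AG fails at q0.
q0 ∉ Sat(AG EX AF AG (¬error ∧ ¬paused)).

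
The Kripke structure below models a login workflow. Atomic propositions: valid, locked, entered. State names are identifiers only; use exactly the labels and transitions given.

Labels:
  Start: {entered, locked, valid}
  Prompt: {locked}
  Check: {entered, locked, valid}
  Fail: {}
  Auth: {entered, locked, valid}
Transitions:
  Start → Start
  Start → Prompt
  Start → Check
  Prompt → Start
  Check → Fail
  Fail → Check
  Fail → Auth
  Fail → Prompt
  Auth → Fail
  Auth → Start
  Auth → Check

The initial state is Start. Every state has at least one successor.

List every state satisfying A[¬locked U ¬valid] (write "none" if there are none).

{Prompt, Fail}

States satisfying ¬locked: {Fail}.
States satisfying ¬valid: {Prompt, Fail}.
States satisfying A[¬locked U ¬valid]: {Prompt, Fail}.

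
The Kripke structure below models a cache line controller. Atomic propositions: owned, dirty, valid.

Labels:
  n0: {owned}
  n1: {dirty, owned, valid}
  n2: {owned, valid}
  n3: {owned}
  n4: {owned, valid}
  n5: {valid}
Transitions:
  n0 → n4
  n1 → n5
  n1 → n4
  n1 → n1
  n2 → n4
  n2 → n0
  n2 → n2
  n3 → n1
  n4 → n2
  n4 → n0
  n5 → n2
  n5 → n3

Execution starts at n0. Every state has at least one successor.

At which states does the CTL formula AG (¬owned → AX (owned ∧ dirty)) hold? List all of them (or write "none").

{n0, n2, n4}

States satisfying ¬owned → AX (owned ∧ dirty): {n0, n1, n2, n3, n4}.
States satisfying AG (¬owned → AX (owned ∧ dirty)): {n0, n2, n4}.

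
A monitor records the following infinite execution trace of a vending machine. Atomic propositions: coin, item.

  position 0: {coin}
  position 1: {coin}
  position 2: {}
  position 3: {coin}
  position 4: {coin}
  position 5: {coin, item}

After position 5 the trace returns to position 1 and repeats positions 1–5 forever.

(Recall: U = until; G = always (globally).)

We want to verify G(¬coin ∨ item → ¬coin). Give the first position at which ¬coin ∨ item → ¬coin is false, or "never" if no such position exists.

5

Check ¬coin ∨ item → ¬coin at each position in order: 0 ✓, 1 ✓, 2 ✓, 3 ✓, 4 ✓.
At position 5 the labels are {coin, item}, so ¬coin ∨ item → ¬coin is false there. This is the first violation.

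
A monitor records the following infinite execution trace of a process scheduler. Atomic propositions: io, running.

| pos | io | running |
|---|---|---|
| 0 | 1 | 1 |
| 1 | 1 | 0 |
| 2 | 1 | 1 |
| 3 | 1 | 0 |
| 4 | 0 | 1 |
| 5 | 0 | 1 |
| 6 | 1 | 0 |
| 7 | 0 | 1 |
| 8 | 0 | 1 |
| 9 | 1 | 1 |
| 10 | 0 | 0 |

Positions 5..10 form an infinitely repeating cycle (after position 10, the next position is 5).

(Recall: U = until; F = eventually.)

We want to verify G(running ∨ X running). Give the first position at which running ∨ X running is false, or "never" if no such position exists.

never

running ∨ X running holds at every position 0..10, and those are all the positions the trace ever visits, so the invariant G(running ∨ X running) is never violated.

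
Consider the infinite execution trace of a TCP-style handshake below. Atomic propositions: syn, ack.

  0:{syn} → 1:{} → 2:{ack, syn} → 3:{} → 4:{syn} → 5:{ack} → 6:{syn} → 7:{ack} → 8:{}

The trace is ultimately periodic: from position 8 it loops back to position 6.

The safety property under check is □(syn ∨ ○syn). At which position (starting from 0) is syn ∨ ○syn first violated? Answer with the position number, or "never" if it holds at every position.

7

Check syn ∨ ○syn at each position in order: 0 ✓, 1 ✓, 2 ✓, 3 ✓, 4 ✓, 5 ✓, 6 ✓.
At position 7 the labels are {ack} and the next position 8 has {}, so syn ∨ ○syn is false there. This is the first violation.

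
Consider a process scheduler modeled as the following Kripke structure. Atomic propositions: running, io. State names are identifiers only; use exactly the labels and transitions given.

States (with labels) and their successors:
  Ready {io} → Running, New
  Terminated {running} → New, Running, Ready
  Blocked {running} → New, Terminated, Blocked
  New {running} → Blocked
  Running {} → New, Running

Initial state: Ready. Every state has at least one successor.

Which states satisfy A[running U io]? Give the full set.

States satisfying running: {Terminated, Blocked, New}.
States satisfying io: {Ready}.
States satisfying A[running U io]: {Ready}.

{Ready}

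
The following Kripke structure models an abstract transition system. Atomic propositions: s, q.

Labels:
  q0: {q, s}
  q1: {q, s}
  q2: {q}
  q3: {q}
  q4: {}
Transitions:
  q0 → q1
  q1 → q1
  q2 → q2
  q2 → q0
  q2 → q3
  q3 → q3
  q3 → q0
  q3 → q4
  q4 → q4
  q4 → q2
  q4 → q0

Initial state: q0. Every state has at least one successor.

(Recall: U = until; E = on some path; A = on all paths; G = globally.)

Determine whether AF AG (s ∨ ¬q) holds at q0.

Satisfied

States satisfying AG (s ∨ ¬q): {q0, q1}.
States satisfying AF AG (s ∨ ¬q): {q0, q1}.
q0 ∈ Sat(AF AG (s ∨ ¬q)).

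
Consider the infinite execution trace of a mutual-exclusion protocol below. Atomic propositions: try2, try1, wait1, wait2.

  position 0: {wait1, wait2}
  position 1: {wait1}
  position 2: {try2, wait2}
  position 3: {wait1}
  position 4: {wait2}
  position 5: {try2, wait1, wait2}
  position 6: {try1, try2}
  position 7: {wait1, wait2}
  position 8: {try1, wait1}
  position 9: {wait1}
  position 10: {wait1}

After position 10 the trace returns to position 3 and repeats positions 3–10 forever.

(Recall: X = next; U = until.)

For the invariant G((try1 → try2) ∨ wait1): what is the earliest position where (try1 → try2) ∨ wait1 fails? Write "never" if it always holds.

never

(try1 → try2) ∨ wait1 holds at every position 0..10, and those are all the positions the trace ever visits, so the invariant G((try1 → try2) ∨ wait1) is never violated.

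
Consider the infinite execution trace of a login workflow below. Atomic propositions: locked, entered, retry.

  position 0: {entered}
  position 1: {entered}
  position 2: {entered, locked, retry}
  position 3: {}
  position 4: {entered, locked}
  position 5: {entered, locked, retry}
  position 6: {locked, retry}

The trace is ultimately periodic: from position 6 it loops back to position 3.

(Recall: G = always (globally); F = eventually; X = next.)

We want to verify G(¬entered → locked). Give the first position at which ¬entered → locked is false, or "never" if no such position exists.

Check ¬entered → locked at each position in order: 0 ✓, 1 ✓, 2 ✓.
At position 3 the labels are {}, so ¬entered → locked is false there. This is the first violation.

3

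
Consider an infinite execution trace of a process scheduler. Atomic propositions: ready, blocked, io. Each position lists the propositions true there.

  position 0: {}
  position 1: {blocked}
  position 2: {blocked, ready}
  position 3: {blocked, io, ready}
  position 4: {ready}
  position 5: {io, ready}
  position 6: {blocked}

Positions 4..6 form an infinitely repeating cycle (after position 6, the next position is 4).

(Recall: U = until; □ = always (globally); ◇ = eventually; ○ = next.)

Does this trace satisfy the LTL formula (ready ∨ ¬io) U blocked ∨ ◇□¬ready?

Satisfied

Walking from position 0: blocked first holds at position 1, and ready ∨ ¬io holds at every earlier position along the way, so (ready ∨ ¬io) U blocked holds.
□¬ready is false at every position 0..6, so it never becomes true and ◇□¬ready fails.
At position 0: (ready ∨ ¬io) U blocked is true; ◇□¬ready is false; so (ready ∨ ¬io) U blocked ∨ ◇□¬ready is true.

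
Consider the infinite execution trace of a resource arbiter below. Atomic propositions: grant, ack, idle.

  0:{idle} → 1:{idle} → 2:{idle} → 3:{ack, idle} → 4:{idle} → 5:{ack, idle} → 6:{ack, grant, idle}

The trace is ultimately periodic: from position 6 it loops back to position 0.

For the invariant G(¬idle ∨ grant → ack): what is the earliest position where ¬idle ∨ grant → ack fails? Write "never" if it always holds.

never

¬idle ∨ grant → ack holds at every position 0..6, and those are all the positions the trace ever visits, so the invariant G(¬idle ∨ grant → ack) is never violated.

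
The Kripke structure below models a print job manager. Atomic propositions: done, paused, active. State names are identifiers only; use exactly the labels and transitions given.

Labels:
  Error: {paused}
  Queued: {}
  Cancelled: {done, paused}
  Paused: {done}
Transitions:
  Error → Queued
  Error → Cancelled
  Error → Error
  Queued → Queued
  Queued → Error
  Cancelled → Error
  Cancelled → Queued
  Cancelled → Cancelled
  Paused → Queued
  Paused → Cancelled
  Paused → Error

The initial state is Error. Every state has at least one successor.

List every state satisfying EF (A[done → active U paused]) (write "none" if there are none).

States satisfying A[done → active U paused]: {Error, Cancelled}.
States satisfying EF (A[done → active U paused]): {Error, Queued, Cancelled, Paused}.

{Error, Queued, Cancelled, Paused}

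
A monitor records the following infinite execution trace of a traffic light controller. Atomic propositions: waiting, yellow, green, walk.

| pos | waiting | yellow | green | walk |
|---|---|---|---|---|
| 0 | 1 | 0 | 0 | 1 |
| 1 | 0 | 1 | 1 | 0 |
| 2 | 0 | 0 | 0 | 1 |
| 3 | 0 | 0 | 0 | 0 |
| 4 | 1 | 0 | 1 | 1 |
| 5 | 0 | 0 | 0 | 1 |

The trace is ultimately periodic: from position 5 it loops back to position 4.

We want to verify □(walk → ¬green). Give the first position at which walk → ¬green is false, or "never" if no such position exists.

4

Check walk → ¬green at each position in order: 0 ✓, 1 ✓, 2 ✓, 3 ✓.
At position 4 the labels are {green, waiting, walk}, so walk → ¬green is false there. This is the first violation.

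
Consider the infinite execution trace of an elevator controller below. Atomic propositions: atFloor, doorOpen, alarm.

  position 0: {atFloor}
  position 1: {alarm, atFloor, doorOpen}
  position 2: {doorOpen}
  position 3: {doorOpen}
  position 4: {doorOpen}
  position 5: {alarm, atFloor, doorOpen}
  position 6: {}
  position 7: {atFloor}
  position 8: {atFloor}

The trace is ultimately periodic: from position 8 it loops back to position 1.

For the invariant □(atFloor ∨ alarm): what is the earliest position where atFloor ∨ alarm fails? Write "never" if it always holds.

2

Check atFloor ∨ alarm at each position in order: 0 ✓, 1 ✓.
At position 2 the labels are {doorOpen}, so atFloor ∨ alarm is false there. This is the first violation.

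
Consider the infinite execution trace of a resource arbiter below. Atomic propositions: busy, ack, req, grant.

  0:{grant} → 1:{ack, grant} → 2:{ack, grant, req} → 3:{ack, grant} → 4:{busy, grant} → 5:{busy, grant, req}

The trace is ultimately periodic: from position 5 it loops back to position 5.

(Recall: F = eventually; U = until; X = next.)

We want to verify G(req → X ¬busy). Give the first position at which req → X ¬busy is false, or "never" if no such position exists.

Check req → X ¬busy at each position in order: 0 ✓, 1 ✓, 2 ✓, 3 ✓, 4 ✓.
At position 5 the labels are {busy, grant, req} and the next position 5 has {busy, grant, req}, so req → X ¬busy is false there. This is the first violation.

5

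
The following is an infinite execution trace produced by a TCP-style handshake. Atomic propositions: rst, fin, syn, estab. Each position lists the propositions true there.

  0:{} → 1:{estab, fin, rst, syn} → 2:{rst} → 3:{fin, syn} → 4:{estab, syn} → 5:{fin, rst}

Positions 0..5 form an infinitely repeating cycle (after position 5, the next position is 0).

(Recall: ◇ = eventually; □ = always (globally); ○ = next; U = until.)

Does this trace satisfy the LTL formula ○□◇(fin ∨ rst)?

Yes

The position after 0 is 1; □◇(fin ∨ rst) is true there.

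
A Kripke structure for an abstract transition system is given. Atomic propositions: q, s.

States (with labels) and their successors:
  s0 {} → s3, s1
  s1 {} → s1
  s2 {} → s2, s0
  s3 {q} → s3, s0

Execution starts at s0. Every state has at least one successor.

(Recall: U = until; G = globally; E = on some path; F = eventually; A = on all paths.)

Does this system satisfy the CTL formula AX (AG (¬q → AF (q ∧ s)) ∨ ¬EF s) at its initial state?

Holds

States satisfying AG (¬q → AF (q ∧ s)) ∨ ¬EF s: {s0, s1, s2, s3}.
States satisfying AX (AG (¬q → AF (q ∧ s)) ∨ ¬EF s): {s0, s1, s2, s3}.
s0 ∈ Sat(AX (AG (¬q → AF (q ∧ s)) ∨ ¬EF s)).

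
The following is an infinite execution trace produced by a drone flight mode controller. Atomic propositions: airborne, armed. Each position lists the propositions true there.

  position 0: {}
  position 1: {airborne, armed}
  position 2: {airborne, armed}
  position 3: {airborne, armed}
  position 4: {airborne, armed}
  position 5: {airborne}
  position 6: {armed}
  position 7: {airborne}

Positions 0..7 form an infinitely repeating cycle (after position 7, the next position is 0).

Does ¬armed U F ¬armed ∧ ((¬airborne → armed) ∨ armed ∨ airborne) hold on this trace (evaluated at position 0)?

Walking from position 0: F ¬armed first holds at position 0, and ¬armed holds at every earlier position along the way, so ¬armed U F ¬armed holds.
At position 0: ¬armed U F ¬armed is true; (¬airborne → armed) ∨ armed ∨ airborne is false; so ¬armed U F ¬armed ∧ ((¬airborne → armed) ∨ armed ∨ airborne) is false.

No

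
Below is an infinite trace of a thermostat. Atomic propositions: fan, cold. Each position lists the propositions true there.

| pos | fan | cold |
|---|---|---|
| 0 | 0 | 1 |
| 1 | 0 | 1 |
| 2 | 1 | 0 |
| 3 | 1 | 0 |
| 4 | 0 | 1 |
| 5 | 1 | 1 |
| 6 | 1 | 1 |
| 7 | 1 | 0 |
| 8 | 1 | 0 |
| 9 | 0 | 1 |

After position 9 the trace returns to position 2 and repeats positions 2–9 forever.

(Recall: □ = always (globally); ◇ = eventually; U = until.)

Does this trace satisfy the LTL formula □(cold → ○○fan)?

cold → ○○fan holds at every position 0..9, and those are all positions ever visited, so □(cold → ○○fan) holds.
Positions where cold holds: 0, 1, 4, 5, 6, 9.
Check ○○fan at each: 0→ok, 1→ok, 4→ok, 5→ok, 6→ok, 9→ok.

Satisfied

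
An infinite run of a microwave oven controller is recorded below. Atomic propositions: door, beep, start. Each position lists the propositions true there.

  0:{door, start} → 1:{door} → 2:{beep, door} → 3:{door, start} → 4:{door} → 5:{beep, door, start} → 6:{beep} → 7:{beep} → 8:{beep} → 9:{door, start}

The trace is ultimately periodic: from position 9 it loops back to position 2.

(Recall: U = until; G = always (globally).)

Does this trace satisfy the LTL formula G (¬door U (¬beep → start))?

¬door U (¬beep → start) must hold at every position from 0 onward. It fails at position 1, so G (¬door U (¬beep → start)) is false.

Does not hold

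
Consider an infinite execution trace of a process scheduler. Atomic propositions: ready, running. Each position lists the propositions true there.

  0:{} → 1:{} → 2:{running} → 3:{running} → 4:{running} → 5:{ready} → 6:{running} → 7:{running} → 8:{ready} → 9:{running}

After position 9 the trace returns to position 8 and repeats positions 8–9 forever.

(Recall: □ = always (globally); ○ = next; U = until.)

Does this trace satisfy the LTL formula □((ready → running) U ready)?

Satisfied

(ready → running) U ready holds at every position 0..9, and those are all positions ever visited, so □((ready → running) U ready) holds.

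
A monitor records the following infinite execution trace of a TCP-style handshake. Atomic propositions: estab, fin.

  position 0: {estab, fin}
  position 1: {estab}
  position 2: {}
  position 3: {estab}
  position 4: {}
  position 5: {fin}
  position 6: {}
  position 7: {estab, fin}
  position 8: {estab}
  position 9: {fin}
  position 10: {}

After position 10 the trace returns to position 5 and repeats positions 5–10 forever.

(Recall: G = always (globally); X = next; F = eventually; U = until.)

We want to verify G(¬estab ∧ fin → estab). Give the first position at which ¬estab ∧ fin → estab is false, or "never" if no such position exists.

Check ¬estab ∧ fin → estab at each position in order: 0 ✓, 1 ✓, 2 ✓, 3 ✓, 4 ✓.
At position 5 the labels are {fin}, so ¬estab ∧ fin → estab is false there. This is the first violation.

5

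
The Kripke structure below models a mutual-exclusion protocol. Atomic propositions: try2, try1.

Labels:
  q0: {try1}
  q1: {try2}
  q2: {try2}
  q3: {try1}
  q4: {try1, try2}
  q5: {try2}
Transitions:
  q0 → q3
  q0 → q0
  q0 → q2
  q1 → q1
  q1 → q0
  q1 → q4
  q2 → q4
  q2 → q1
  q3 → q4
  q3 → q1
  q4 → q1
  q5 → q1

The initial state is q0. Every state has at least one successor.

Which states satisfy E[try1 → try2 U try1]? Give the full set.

{q0, q1, q2, q3, q4, q5}

States satisfying try1 → try2: {q1, q2, q4, q5}.
States satisfying try1: {q0, q3, q4}.
States satisfying E[try1 → try2 U try1]: {q0, q1, q2, q3, q4, q5}.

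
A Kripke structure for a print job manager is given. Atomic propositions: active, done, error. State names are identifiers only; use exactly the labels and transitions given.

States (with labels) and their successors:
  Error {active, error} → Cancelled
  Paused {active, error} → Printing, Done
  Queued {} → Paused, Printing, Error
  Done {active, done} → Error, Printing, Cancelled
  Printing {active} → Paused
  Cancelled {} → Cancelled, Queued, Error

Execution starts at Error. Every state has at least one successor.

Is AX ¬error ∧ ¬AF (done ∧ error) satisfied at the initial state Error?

States satisfying ¬error: {Queued, Done, Printing, Cancelled}.
States satisfying AX ¬error: {Error, Paused}.
States satisfying done ∧ error: ∅.
States satisfying AF (done ∧ error): ∅.
States satisfying ¬AF (done ∧ error): {Error, Paused, Queued, Done, Printing, Cancelled}.
States satisfying AX ¬error ∧ ¬AF (done ∧ error): {Error, Paused}.
Error ∈ Sat(AX ¬error ∧ ¬AF (done ∧ error)).

Holds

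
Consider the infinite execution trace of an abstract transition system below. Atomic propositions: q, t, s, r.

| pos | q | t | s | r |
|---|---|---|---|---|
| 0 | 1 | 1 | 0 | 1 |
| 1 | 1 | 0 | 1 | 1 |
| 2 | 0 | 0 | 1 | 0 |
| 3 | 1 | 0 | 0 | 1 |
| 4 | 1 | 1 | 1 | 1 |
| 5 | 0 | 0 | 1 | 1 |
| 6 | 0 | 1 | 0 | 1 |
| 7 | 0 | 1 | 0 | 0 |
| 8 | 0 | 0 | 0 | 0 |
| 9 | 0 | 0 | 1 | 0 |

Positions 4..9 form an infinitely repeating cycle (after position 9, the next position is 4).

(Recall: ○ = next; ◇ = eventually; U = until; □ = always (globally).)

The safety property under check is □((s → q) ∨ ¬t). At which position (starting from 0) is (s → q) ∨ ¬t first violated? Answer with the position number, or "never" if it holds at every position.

(s → q) ∨ ¬t holds at every position 0..9, and those are all the positions the trace ever visits, so the invariant □((s → q) ∨ ¬t) is never violated.

never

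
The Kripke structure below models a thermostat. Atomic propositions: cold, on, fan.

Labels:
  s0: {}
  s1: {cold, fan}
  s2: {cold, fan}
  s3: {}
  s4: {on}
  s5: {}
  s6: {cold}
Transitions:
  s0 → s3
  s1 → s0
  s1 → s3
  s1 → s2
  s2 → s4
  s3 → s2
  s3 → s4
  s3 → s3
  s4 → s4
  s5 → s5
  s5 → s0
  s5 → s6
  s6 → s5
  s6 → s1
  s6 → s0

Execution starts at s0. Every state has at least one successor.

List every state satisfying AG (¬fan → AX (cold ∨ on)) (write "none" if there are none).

{s2, s4}

States satisfying ¬fan → AX (cold ∨ on): {s1, s2, s4}.
States satisfying AG (¬fan → AX (cold ∨ on)): {s2, s4}.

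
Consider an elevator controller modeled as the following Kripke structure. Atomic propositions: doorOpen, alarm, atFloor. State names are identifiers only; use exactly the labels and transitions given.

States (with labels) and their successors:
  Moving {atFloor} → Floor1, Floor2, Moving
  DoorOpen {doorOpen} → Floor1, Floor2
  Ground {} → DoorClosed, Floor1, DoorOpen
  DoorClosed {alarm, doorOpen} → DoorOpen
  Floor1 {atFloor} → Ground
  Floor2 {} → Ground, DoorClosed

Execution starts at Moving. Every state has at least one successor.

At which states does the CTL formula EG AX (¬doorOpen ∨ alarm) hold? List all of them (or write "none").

States satisfying AX (¬doorOpen ∨ alarm): {Moving, DoorOpen, Floor1, Floor2}.
States satisfying EG AX (¬doorOpen ∨ alarm): {Moving}.

{Moving}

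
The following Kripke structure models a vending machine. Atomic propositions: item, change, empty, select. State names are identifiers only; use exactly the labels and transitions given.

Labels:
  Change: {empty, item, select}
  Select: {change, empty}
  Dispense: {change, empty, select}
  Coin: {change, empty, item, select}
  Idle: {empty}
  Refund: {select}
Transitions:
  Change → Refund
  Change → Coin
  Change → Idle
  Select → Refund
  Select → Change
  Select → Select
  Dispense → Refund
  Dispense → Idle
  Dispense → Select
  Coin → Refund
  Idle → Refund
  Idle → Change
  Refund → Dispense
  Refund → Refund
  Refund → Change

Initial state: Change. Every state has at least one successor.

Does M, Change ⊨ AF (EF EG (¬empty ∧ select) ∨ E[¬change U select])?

Satisfied

States satisfying EF EG (¬empty ∧ select) ∨ E[¬change U select]: {Change, Select, Dispense, Coin, Idle, Refund}.
States satisfying AF (EF EG (¬empty ∧ select) ∨ E[¬change U select]): {Change, Select, Dispense, Coin, Idle, Refund}.
Change ∈ Sat(AF (EF EG (¬empty ∧ select) ∨ E[¬change U select])).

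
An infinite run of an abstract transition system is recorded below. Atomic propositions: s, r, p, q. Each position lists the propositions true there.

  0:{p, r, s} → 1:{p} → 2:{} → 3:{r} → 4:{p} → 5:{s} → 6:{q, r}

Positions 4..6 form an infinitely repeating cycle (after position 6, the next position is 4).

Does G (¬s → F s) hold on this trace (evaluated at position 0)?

¬s → F s holds at every position 0..6, and those are all positions ever visited, so G (¬s → F s) holds.
Positions where ¬s holds: 1, 2, 3, 4, 6.
Check F s at each: 1→ok, 2→ok, 3→ok, 4→ok, 6→ok.

Satisfied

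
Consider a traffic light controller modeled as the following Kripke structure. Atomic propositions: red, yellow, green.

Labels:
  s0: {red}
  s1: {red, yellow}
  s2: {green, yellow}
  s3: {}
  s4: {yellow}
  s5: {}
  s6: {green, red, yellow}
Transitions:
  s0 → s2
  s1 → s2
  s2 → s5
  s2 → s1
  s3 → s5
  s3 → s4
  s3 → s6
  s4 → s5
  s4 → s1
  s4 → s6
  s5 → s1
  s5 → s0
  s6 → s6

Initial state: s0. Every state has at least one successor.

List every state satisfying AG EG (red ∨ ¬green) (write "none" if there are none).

{s6}

States satisfying EG (red ∨ ¬green): {s3, s4, s6}.
States satisfying AG EG (red ∨ ¬green): {s6}.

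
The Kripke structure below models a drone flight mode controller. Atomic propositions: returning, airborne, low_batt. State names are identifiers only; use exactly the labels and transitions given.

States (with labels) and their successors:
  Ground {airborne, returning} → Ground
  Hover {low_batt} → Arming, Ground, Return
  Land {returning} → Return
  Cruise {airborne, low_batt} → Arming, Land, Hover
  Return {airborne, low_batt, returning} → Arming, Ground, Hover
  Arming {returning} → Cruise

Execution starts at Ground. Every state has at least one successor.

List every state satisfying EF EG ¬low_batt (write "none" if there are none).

{Ground, Hover, Land, Cruise, Return, Arming}

States satisfying EG ¬low_batt: {Ground}.
States satisfying EF EG ¬low_batt: {Ground, Hover, Land, Cruise, Return, Arming}.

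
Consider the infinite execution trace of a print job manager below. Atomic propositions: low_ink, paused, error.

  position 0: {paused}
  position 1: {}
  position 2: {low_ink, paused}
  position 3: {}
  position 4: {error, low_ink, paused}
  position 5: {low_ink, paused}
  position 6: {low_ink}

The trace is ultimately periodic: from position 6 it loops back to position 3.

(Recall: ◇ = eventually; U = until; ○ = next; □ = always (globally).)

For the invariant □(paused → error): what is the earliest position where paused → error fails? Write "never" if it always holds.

At position 0 the labels are {paused}, so paused → error is false there. This is the first violation.

0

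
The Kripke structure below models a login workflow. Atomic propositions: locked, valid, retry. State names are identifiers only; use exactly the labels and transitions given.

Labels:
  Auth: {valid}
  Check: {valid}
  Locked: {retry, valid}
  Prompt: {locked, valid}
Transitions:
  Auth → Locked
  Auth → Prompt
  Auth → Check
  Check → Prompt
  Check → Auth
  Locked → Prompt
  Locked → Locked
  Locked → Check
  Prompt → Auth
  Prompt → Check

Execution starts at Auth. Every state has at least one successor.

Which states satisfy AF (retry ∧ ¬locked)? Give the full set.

{Locked}

States satisfying retry ∧ ¬locked: {Locked}.
States satisfying AF (retry ∧ ¬locked): {Locked}.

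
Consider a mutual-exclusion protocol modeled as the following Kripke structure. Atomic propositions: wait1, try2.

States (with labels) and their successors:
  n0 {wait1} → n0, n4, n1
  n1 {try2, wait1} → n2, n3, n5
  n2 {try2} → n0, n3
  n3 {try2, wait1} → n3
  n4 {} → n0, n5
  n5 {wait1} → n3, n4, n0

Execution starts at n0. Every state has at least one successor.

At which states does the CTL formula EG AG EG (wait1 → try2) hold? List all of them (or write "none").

States satisfying AG EG (wait1 → try2): {n3}.
States satisfying EG AG EG (wait1 → try2): {n3}.

{n3}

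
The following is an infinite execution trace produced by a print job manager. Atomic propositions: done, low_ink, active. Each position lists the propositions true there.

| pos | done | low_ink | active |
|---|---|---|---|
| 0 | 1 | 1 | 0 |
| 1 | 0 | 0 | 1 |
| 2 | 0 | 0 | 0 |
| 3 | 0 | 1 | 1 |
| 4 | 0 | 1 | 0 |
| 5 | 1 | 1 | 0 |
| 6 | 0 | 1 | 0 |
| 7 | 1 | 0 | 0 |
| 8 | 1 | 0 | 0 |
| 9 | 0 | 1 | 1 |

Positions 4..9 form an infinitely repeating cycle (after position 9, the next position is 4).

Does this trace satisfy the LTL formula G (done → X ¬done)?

Violated

done → X ¬done must hold at every position from 0 onward. It fails at position 7, so G (done → X ¬done) is false.
Positions where done holds: 0, 5, 7, 8.
Check X ¬done at each: 0→ok, 5→ok, 7→fails, 8→ok.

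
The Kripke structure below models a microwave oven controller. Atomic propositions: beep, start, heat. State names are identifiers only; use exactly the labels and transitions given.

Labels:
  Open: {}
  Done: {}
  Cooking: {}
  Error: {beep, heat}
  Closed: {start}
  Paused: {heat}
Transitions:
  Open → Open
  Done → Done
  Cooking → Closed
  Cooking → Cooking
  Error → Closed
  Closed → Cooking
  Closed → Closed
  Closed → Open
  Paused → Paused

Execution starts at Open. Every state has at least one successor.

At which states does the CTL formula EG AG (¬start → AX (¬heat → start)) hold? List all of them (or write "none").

{Paused}

States satisfying AG (¬start → AX (¬heat → start)): {Paused}.
States satisfying EG AG (¬start → AX (¬heat → start)): {Paused}.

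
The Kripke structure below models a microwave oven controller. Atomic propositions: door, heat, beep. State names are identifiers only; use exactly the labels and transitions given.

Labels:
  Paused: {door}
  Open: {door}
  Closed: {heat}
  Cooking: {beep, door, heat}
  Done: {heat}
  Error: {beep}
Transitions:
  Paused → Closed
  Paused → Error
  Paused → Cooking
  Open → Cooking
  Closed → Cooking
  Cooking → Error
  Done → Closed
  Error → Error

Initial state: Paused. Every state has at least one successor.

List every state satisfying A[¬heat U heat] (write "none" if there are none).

States satisfying ¬heat: {Paused, Open, Error}.
States satisfying heat: {Closed, Cooking, Done}.
States satisfying A[¬heat U heat]: {Open, Closed, Cooking, Done}.

{Open, Closed, Cooking, Done}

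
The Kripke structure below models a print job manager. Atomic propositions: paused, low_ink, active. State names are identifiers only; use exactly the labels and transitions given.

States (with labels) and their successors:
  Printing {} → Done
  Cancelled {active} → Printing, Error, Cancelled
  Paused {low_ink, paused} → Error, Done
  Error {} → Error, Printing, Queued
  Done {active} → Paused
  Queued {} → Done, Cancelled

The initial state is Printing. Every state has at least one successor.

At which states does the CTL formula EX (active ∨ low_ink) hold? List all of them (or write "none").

{Printing, Cancelled, Paused, Done, Queued}

States satisfying active ∨ low_ink: {Cancelled, Paused, Done}.
States satisfying EX (active ∨ low_ink): {Printing, Cancelled, Paused, Done, Queued}.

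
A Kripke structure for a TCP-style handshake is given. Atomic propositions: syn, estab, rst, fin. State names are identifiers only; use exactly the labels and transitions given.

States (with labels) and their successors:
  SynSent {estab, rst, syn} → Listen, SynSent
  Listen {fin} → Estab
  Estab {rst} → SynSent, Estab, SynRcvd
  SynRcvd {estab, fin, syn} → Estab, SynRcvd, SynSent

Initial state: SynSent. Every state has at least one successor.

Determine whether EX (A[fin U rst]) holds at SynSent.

States satisfying A[fin U rst]: {SynSent, Listen, Estab}.
States satisfying EX (A[fin U rst]): {SynSent, Listen, Estab, SynRcvd}.
SynSent ∈ Sat(EX (A[fin U rst])).

Satisfied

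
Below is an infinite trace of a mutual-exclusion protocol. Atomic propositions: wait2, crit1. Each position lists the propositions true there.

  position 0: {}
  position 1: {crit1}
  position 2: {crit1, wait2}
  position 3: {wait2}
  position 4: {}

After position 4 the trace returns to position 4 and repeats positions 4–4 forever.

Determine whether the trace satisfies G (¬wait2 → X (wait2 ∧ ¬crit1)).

Does not hold

¬wait2 → X (wait2 ∧ ¬crit1) must hold at every position from 0 onward. It fails at position 0, so G (¬wait2 → X (wait2 ∧ ¬crit1)) is false.
Positions where ¬wait2 holds: 0, 1, 4.
Check X (wait2 ∧ ¬crit1) at each: 0→fails, 1→fails, 4→fails.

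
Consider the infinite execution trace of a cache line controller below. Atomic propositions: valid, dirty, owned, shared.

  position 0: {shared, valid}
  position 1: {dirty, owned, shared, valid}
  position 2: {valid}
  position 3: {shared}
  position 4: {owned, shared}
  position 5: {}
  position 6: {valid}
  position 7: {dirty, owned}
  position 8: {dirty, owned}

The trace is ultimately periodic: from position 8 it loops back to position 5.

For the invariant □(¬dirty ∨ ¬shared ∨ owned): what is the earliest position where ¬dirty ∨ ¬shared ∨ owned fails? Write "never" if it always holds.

¬dirty ∨ ¬shared ∨ owned holds at every position 0..8, and those are all the positions the trace ever visits, so the invariant □(¬dirty ∨ ¬shared ∨ owned) is never violated.

never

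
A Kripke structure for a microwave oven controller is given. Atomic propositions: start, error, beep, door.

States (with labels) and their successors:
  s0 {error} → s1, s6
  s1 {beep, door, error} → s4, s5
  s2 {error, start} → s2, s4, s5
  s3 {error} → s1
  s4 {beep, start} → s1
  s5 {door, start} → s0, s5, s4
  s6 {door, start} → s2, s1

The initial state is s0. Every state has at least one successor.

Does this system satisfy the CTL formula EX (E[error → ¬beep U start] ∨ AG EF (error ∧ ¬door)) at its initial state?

States satisfying E[error → ¬beep U start] ∨ AG EF (error ∧ ¬door): {s0, s1, s2, s3, s4, s5, s6}.
States satisfying EX (E[error → ¬beep U start] ∨ AG EF (error ∧ ¬door)): {s0, s1, s2, s3, s4, s5, s6}.
s0 ∈ Sat(EX (E[error → ¬beep U start] ∨ AG EF (error ∧ ¬door))).

Satisfied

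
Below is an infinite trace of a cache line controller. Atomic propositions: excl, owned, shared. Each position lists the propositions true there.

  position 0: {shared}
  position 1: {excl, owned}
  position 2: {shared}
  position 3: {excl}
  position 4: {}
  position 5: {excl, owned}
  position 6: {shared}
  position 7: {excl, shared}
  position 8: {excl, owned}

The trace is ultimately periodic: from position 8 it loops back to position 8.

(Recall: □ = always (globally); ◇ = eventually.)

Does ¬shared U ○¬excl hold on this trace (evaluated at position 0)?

Walking from position 0: at position 0, ○¬excl has not yet held and ¬shared fails, so ¬shared U ○¬excl is false.

Does not hold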